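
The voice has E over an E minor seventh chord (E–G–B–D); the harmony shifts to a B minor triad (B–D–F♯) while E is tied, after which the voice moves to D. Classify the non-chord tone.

The harmony at that moment is B minor triad (B, D, F♯); E is not a chord tone.
It is held over (the same pitch as the preceding E) and left by step down to D.
Held over from the previous chord and resolving down by step — a suspension.

E is a suspension.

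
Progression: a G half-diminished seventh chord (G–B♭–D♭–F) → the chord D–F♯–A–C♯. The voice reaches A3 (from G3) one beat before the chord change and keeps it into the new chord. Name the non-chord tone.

A3 is an anticipation.

The harmony at that moment is G half-diminished seventh chord (G, B♭, D♭, F); A3 is not a chord tone.
It is approached by step up from G3 and then sustained as the same pitch into the next harmony.
Arriving early and becoming a chord tone when the harmony changes — an anticipation.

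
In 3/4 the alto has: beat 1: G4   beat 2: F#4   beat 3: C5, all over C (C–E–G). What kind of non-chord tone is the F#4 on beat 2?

Escape tone.

The harmony at that moment is C major triad (C, E, G); F#4 is not a chord tone.
It is approached by step down from G4 and left by leap up to C5.
Step in, leap out, on a weak beat — an escape tone.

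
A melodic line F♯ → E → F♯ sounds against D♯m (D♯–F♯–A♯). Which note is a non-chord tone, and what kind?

E is a neighbor tone.

The harmony at that moment is D♯ minor triad (D♯, F♯, A♯); E is not a chord tone.
It is approached by step down from F♯ and left by step up to F♯.
Step away and step back to the same note — a neighbor tone (lower neighbor).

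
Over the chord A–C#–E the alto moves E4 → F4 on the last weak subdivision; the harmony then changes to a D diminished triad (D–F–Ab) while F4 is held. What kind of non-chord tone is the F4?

The harmony at that moment is A major triad (A, C#, E); F4 is not a chord tone.
It is approached by step up from E4 and then sustained as the same pitch into the next harmony.
Arriving early and becoming a chord tone when the harmony changes — an anticipation.

F4 is an anticipation.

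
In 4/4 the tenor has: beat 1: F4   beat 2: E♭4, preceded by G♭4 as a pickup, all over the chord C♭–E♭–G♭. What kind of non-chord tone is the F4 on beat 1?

Passing tone.

The harmony at that moment is C♭ major triad (C♭, E♭, G♭); F4 is not a chord tone.
It is approached by step down from G♭4 and left by step down to E♭4.
Step in, step out in the same direction — a passing tone.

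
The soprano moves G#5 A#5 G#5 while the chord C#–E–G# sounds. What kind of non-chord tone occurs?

The harmony at that moment is C# minor triad (C#, E, G#); A#5 is not a chord tone.
It is approached by step up from G#5 and left by step down to G#5.
Step away and step back to the same note — a neighbor tone (upper neighbor).

A#5 is a neighbor tone.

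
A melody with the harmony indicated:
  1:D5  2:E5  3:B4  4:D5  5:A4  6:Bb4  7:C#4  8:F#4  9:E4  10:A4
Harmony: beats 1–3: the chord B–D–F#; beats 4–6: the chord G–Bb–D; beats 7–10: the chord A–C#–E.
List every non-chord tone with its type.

The harmony at that moment is B minor triad (B, D, F#); E5 is not a chord tone.
It is approached by step up from D5 and left by leap down to B4.
Step in, leap out — an escape tone.
The harmony at that moment is G minor triad (G, Bb, D); A4 is not a chord tone.
It is approached by leap down from D5 and left by step up to Bb4.
Leap in, step out — an appoggiatura.
The harmony at that moment is A major triad (A, C#, E); F#4 is not a chord tone.
It is approached by leap up from C#4 and left by step down to E4.
Leap in, step out — an appoggiatura.

E5 (beat 2) — escape tone; A4 (beat 5) — appoggiatura; F#4 (beat 8) — appoggiatura.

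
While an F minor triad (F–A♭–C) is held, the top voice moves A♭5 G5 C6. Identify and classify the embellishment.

G5 is an escape tone.

The harmony at that moment is F minor triad (F, A♭, C); G5 is not a chord tone.
It is approached by step down from A♭5 and left by leap up to C6.
Step in, leap out — an escape tone.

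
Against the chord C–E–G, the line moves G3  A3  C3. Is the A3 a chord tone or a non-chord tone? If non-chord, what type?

The harmony at that moment is C major triad (C, E, G); A3 is not a chord tone.
It is approached by step up from G3 and left by leap down to C3.
Step in, leap out — an escape tone.

Non-chord tone — an escape tone.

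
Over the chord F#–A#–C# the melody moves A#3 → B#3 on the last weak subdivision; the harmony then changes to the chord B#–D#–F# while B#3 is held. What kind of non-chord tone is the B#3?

The harmony at that moment is F# major triad (F#, A#, C#); B#3 is not a chord tone.
It is approached by step up from A#3 and then sustained as the same pitch into the next harmony.
Arriving early and becoming a chord tone when the harmony changes — an anticipation.

B#3 is an anticipation.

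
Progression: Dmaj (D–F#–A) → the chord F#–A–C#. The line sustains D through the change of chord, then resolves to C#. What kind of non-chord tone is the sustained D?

D is a suspension.

The harmony at that moment is F# minor triad (F#, A, C#); D is not a chord tone.
It is held over (the same pitch as the preceding D) and left by step down to C#.
Held over from the previous chord and resolving down by step — a suspension.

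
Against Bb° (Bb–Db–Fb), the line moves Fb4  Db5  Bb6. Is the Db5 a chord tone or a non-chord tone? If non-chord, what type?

Bb diminished triad contains Bb, Db, Fb; Db is the third, so it is a chord tone.

Chord tone (the third of Bb diminished triad).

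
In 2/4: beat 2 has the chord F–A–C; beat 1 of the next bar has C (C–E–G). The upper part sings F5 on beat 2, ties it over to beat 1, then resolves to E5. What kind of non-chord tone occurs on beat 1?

The harmony at that moment is C major triad (C, E, G); F5 is not a chord tone.
It is held over (the same pitch as the preceding F5) and left by step down to E5.
Held over from the previous chord and resolving down by step — a suspension.

Suspension.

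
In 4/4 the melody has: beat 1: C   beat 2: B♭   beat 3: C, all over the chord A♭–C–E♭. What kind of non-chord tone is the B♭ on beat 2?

The harmony at that moment is A♭ major triad (A♭, C, E♭); B♭ is not a chord tone.
It is approached by step down from C and left by step up to C.
Step away and step back to the same note — a neighbor tone (lower neighbor).

Lower neighbor tone.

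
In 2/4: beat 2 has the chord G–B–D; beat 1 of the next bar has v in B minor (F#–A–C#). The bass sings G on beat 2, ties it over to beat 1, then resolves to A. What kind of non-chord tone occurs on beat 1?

Retardation.

The harmony at that moment is F# minor triad (F#, A, C#); G is not a chord tone.
It is held over (the same pitch as the preceding G) and left by step up to A.
Held over from the previous chord and resolving up by step — a retardation.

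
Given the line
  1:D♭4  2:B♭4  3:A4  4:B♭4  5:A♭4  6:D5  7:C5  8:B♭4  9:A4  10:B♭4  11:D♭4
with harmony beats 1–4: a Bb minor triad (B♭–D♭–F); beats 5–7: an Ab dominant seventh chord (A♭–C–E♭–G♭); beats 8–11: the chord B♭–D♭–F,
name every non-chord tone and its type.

The harmony at that moment is B♭ minor triad (B♭, D♭, F); A4 is not a chord tone.
It is approached by step down from B♭4 and left by step up to B♭4.
Step away and step back to the same note — a neighbor tone (lower neighbor).
The harmony at that moment is A♭ dominant seventh chord (A♭, C, E♭, G♭); D5 is not a chord tone.
It is approached by leap up from A♭4 and left by step down to C5.
Leap in, step out — an appoggiatura.
The harmony at that moment is B♭ minor triad (B♭, D♭, F); A4 is not a chord tone.
It is approached by step down from B♭4 and left by step up to B♭4.
Step away and step back to the same note — a neighbor tone (lower neighbor).

A4 (beat 3) — neighbor tone; D5 (beat 6) — appoggiatura; A4 (beat 9) — neighbor tone.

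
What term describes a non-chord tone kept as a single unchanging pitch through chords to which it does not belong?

Approach: none. Departure: none — a single pitch is sustained while the chords change around it, passing through harmonies that do not contain it.
No melodic motion at all; the dissonance is created entirely by the moving harmonies against the stationary note — a pedal tone (pedal point).

Pedal tone.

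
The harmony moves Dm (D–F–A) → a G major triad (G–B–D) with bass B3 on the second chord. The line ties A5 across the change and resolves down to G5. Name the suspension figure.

7–6 suspension.

At the second chord the bass is B3. The suspended A5 lies a seventh above the bass; after resolving down by step to G5, the interval above the bass becomes a sixth.
Suspension figures are named by those two intervals: 7–6.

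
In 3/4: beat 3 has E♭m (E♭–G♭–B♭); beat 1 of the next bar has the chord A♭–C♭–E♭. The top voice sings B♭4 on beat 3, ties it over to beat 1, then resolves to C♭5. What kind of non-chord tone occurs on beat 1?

The harmony at that moment is A♭ minor triad (A♭, C♭, E♭); B♭4 is not a chord tone.
It is held over (the same pitch as the preceding B♭4) and left by step up to C♭5.
Held over from the previous chord and resolving up by step — a retardation.

Retardation.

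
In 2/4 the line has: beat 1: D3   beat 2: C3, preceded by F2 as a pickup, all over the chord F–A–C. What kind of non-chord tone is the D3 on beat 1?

Appoggiatura.

The harmony at that moment is F major triad (F, A, C); D3 is not a chord tone.
It is approached by leap up from F2 and left by step down to C3.
Leap in, step out, metrically accented — an appoggiatura.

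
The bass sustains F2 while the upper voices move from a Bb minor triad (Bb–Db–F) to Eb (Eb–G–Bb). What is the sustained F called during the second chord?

The harmony at that moment is Eb major triad (Eb, G, Bb); F2 is not a chord tone.
It is held over (the same pitch as the preceding F2) and then sustained as the same pitch into the next harmony.
Sustained through a change of harmony — a pedal tone.

Pedal tone (pedal point).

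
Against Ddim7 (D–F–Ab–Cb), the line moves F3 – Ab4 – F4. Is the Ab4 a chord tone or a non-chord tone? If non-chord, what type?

Chord tone (the fifth of D diminished seventh chord).

D diminished seventh chord contains D, F, Ab, Cb; Ab is the fifth, so it is a chord tone.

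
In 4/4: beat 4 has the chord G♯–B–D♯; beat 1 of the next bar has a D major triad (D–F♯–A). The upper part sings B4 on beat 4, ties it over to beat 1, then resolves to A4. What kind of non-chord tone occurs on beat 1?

Suspension.

The harmony at that moment is D major triad (D, F♯, A); B4 is not a chord tone.
It is held over (the same pitch as the preceding B4) and left by step down to A4.
Held over from the previous chord and resolving down by step — a suspension.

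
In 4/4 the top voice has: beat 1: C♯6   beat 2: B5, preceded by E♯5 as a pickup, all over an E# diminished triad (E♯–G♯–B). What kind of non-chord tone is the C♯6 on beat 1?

Appoggiatura.

The harmony at that moment is E♯ diminished triad (E♯, G♯, B); C♯6 is not a chord tone.
It is approached by leap up from E♯5 and left by step down to B5.
Leap in, step out, metrically accented — an appoggiatura.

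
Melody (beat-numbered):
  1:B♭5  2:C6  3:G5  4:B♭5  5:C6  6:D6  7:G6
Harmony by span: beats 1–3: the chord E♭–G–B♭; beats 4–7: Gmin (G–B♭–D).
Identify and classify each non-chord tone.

The harmony at that moment is E♭ major triad (E♭, G, B♭); C6 is not a chord tone.
It is approached by step up from B♭5 and left by leap down to G5.
Step in, leap out — an escape tone.
The harmony at that moment is G minor triad (G, B♭, D); C6 is not a chord tone.
It is approached by step up from B♭5 and left by step up to D6.
Step in, step out in the same direction — a passing tone.

C6 (beat 2) — escape tone; C6 (beat 5) — passing tone.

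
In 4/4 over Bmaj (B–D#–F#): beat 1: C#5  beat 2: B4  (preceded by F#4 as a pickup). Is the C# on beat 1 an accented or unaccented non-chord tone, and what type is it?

Accented appoggiatura.

The harmony at that moment is B major triad (B, D#, F#); C#5 is not a chord tone.
It is approached by leap up from F#4 and left by step down to B4.
Leap in, step out — an appoggiatura.
It falls on the downbeat, so it is accented.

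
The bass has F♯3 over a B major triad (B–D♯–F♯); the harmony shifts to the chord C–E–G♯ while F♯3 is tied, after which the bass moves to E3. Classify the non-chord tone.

The harmony at that moment is C augmented triad (C, E, G♯); F♯3 is not a chord tone.
It is held over (the same pitch as the preceding F♯3) and left by step down to E3.
Held over from the previous chord and resolving down by step — a suspension.

F♯3 is a suspension.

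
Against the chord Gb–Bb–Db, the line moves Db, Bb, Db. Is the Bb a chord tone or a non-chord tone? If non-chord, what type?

Gb major triad contains Gb, Bb, Db; Bb is the third, so it is a chord tone.

Chord tone (the third of Gb major triad).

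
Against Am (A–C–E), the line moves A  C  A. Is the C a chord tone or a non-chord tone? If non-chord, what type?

Chord tone (the third of A minor triad).

A minor triad contains A, C, E; C is the third, so it is a chord tone.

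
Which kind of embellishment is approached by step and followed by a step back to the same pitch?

Neighbor tone.

Approach: by step. Departure: by step in the opposite direction, back to the starting pitch.
Stepwise on both sides but reversing to return to the same chord tone — a neighbor tone. (Had it continued onward in the same direction it would be a passing tone instead.)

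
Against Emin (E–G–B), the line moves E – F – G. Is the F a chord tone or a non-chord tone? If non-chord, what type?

The harmony at that moment is E minor triad (E, G, B); F is not a chord tone.
It is approached by step up from E and left by step up to G.
Step in, step out in the same direction — a passing tone.

Non-chord tone — a passing tone.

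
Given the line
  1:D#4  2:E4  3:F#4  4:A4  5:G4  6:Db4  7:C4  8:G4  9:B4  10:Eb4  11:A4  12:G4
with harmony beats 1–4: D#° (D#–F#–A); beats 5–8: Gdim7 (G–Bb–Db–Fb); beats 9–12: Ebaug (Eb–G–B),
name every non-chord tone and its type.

The harmony at that moment is D# diminished triad (D#, F#, A); E4 is not a chord tone.
It is approached by step up from D#4 and left by step up to F#4.
Step in, step out in the same direction — a passing tone.
The harmony at that moment is G diminished seventh chord (G, Bb, Db, Fb); C4 is not a chord tone.
It is approached by step down from Db4 and left by leap up to G4.
Step in, leap out — an escape tone.
The harmony at that moment is Eb augmented triad (Eb, G, B); A4 is not a chord tone.
It is approached by leap up from Eb4 and left by step down to G4.
Leap in, step out — an appoggiatura.

E4 (beat 2) — passing tone; C4 (beat 7) — escape tone; A4 (beat 11) — appoggiatura.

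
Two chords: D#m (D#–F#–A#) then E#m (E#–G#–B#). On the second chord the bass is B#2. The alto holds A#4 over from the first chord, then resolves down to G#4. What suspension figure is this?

7–6 suspension.

At the second chord the bass is B#2. The suspended A#4 lies a seventh above the bass; after resolving down by step to G#4, the interval above the bass becomes a sixth.
Suspension figures are named by those two intervals: 7–6.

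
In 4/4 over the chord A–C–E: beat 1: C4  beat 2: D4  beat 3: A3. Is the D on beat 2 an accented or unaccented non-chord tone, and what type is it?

The harmony at that moment is A minor triad (A, C, E); D4 is not a chord tone.
It is approached by step up from C4 and left by leap down to A3.
Step in, leap out — an escape tone.
It falls on a weak beat, so it is unaccented.

Unaccented escape tone.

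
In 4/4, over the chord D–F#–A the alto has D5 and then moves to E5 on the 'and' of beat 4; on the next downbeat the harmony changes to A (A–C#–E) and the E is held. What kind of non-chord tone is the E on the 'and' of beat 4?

Anticipation.

The harmony at that moment is D major triad (D, F#, A); E5 is not a chord tone.
It is approached by step up from D5 and then sustained as the same pitch into the next harmony.
Arriving early and becoming a chord tone when the harmony changes — an anticipation.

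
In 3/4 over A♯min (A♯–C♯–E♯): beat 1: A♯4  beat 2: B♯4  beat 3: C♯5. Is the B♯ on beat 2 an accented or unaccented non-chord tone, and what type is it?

Unaccented passing tone.

The harmony at that moment is A♯ minor triad (A♯, C♯, E♯); B♯4 is not a chord tone.
It is approached by step up from A♯4 and left by step up to C♯5.
Step in, step out in the same direction — a passing tone.
It falls on a weak beat, so it is unaccented.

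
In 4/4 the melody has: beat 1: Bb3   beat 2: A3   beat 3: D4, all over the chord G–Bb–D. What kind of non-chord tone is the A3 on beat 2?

The harmony at that moment is G minor triad (G, Bb, D); A3 is not a chord tone.
It is approached by step down from Bb3 and left by leap up to D4.
Step in, leap out, on a weak beat — an escape tone.

Escape tone.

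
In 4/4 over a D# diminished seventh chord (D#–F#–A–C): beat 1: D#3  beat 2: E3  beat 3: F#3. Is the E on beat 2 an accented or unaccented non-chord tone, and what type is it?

The harmony at that moment is D# diminished seventh chord (D#, F#, A, C); E3 is not a chord tone.
It is approached by step up from D#3 and left by step up to F#3.
Step in, step out in the same direction — a passing tone.
It falls on a weak beat, so it is unaccented.

Unaccented passing tone.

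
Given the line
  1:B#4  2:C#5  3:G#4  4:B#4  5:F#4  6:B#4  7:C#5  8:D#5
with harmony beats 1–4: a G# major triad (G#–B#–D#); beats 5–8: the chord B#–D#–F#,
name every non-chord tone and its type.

C#5 (beat 2) — escape tone; C#5 (beat 7) — passing tone.

The harmony at that moment is G# major triad (G#, B#, D#); C#5 is not a chord tone.
It is approached by step up from B#4 and left by leap down to G#4.
Step in, leap out — an escape tone.
The harmony at that moment is B# diminished triad (B#, D#, F#); C#5 is not a chord tone.
It is approached by step up from B#4 and left by step up to D#5.
Step in, step out in the same direction — a passing tone.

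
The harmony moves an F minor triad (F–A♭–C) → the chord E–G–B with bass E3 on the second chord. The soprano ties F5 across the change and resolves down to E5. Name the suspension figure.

9–8 suspension.

At the second chord the bass is E3. The suspended F5 lies a ninth above the bass; after resolving down by step to E5, the interval above the bass becomes an octave.
Suspension figures are named by those two intervals: 9–8.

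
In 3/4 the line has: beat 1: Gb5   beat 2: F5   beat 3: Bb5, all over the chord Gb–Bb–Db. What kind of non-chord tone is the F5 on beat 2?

The harmony at that moment is Gb major triad (Gb, Bb, Db); F5 is not a chord tone.
It is approached by step down from Gb5 and left by leap up to Bb5.
Step in, leap out, on a weak beat — an escape tone.

Escape tone.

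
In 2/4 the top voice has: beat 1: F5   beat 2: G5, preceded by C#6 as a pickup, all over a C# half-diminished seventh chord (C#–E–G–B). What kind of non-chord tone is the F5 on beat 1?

Appoggiatura.

The harmony at that moment is C# half-diminished seventh chord (C#, E, G, B); F5 is not a chord tone.
It is approached by leap down from C#6 and left by step up to G5.
Leap in, step out, metrically accented — an appoggiatura.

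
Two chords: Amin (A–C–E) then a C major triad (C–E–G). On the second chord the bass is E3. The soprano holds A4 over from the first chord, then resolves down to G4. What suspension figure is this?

4–3 suspension.

At the second chord the bass is E3. The suspended A4 lies a fourth above the bass; after resolving down by step to G4, the interval above the bass becomes a third.
Suspension figures are named by those two intervals: 4–3.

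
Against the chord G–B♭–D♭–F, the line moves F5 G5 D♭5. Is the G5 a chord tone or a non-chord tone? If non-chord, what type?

Chord tone (the root of G half-diminished seventh chord).

G half-diminished seventh chord contains G, B♭, D♭, F; G is the root, so it is a chord tone.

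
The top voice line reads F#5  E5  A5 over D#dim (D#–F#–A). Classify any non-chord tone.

E5 is an escape tone.

The harmony at that moment is D# diminished triad (D#, F#, A); E5 is not a chord tone.
It is approached by step down from F#5 and left by leap up to A5.
Step in, leap out — an escape tone.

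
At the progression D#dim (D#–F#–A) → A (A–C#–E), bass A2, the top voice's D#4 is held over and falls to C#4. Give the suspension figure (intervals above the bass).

At the second chord the bass is A2. The suspended D#4 lies a fourth above the bass; after resolving down by step to C#4, the interval above the bass becomes a third.
Suspension figures are named by those two intervals: 4–3.

4–3 suspension.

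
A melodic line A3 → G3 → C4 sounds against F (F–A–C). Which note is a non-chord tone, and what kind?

G3 is an escape tone.

The harmony at that moment is F major triad (F, A, C); G3 is not a chord tone.
It is approached by step down from A3 and left by leap up to C4.
Step in, leap out — an escape tone.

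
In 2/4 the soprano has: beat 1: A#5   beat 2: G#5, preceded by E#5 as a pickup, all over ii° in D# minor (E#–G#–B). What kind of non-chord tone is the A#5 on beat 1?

The harmony at that moment is E# diminished triad (E#, G#, B); A#5 is not a chord tone.
It is approached by leap up from E#5 and left by step down to G#5.
Leap in, step out, metrically accented — an appoggiatura.

Appoggiatura.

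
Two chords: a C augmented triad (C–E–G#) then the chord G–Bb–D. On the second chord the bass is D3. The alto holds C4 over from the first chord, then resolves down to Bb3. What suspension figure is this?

7–6 suspension.

At the second chord the bass is D3. The suspended C4 lies a seventh above the bass; after resolving down by step to Bb3, the interval above the bass becomes a sixth.
Suspension figures are named by those two intervals: 7–6.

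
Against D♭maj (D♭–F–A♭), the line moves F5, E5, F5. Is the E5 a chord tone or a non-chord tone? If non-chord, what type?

Non-chord tone — a neighbor tone.

The harmony at that moment is D♭ major triad (D♭, F, A♭); E5 is not a chord tone.
It is approached by step down from F5 and left by step up to F5.
Step away and step back to the same note — a neighbor tone (lower neighbor).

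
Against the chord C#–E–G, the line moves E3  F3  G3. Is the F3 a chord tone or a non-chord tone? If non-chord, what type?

The harmony at that moment is C# diminished triad (C#, E, G); F3 is not a chord tone.
It is approached by step up from E3 and left by step up to G3.
Step in, step out in the same direction — a passing tone.

Non-chord tone — a passing tone.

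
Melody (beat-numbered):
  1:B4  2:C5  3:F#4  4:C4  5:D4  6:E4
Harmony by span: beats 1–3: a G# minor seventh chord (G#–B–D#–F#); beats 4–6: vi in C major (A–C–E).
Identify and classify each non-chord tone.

C5 (beat 2) — escape tone; D4 (beat 5) — passing tone.

The harmony at that moment is G# minor seventh chord (G#, B, D#, F#); C5 is not a chord tone.
It is approached by step up from B4 and left by leap down to F#4.
Step in, leap out — an escape tone.
The harmony at that moment is A minor triad (A, C, E); D4 is not a chord tone.
It is approached by step up from C4 and left by step up to E4.
Step in, step out in the same direction — a passing tone.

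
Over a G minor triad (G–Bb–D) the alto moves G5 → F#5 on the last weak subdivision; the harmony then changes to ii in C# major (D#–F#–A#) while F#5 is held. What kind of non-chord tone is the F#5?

F#5 is an anticipation.

The harmony at that moment is G minor triad (G, Bb, D); F#5 is not a chord tone.
It is approached by step down from G5 and then sustained as the same pitch into the next harmony.
Arriving early and becoming a chord tone when the harmony changes — an anticipation.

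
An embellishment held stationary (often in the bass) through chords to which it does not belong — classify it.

Approach: none. Departure: none — a single pitch is sustained while the chords change around it, passing through harmonies that do not contain it.
No melodic motion at all; the dissonance is created entirely by the moving harmonies against the stationary note — a pedal tone (pedal point).

Pedal tone.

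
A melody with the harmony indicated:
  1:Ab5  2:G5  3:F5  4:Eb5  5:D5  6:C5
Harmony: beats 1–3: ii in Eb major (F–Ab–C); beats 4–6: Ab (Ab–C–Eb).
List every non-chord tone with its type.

G5 (beat 2) — passing tone; D5 (beat 5) — passing tone.

The harmony at that moment is F minor triad (F, Ab, C); G5 is not a chord tone.
It is approached by step down from Ab5 and left by step down to F5.
Step in, step out in the same direction — a passing tone.
The harmony at that moment is Ab major triad (Ab, C, Eb); D5 is not a chord tone.
It is approached by step down from Eb5 and left by step down to C5.
Step in, step out in the same direction — a passing tone.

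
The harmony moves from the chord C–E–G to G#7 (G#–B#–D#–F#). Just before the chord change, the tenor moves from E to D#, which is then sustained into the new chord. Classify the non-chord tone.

D# is an anticipation.

The harmony at that moment is C major triad (C, E, G); D# is not a chord tone.
It is approached by step down from E and then sustained as the same pitch into the next harmony.
Arriving early and becoming a chord tone when the harmony changes — an anticipation.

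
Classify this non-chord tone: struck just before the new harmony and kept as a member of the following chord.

Approach: ahead of the chord change (typically by step), so it is dissonant against the current harmony. Departure: none — the same pitch is restated or held and is a chord tone of the new harmony.
Dissonant first, consonant once the harmony catches up: the note simply arrives early — an anticipation. (The reverse timing, consonant first and dissonant after the change, would be a suspension or retardation.)

Anticipation.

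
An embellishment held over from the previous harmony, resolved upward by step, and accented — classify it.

Retardation.

Approach: by preparation — the pitch is first a chord tone, then held (tied or repeated) while the harmony changes under it. Departure: up by step. Metric position: strong.
A prepared dissonance that resolves upward by step — a retardation. (The same figure resolving downward would be a suspension.)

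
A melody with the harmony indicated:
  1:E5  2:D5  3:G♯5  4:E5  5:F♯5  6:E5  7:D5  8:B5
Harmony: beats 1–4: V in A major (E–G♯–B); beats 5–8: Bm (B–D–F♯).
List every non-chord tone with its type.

The harmony at that moment is E major triad (E, G♯, B); D5 is not a chord tone.
It is approached by step down from E5 and left by leap up to G♯5.
Step in, leap out — an escape tone.
The harmony at that moment is B minor triad (B, D, F♯); E5 is not a chord tone.
It is approached by step down from F♯5 and left by step down to D5.
Step in, step out in the same direction — a passing tone.

D5 (beat 2) — escape tone; E5 (beat 6) — passing tone.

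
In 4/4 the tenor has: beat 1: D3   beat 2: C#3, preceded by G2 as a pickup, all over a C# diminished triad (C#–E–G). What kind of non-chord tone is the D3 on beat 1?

Appoggiatura.

The harmony at that moment is C# diminished triad (C#, E, G); D3 is not a chord tone.
It is approached by leap up from G2 and left by step down to C#3.
Leap in, step out, metrically accented — an appoggiatura.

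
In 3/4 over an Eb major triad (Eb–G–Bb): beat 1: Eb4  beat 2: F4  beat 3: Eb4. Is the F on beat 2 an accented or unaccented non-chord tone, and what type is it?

The harmony at that moment is Eb major triad (Eb, G, Bb); F4 is not a chord tone.
It is approached by step up from Eb4 and left by step down to Eb4.
Step away and step back to the same note — a neighbor tone (upper neighbor).
It falls on a weak beat, so it is unaccented.

Unaccented neighbor tone.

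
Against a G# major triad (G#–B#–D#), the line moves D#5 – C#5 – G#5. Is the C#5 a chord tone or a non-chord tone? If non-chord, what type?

The harmony at that moment is G# major triad (G#, B#, D#); C#5 is not a chord tone.
It is approached by step down from D#5 and left by leap up to G#5.
Step in, leap out — an escape tone.

Non-chord tone — an escape tone.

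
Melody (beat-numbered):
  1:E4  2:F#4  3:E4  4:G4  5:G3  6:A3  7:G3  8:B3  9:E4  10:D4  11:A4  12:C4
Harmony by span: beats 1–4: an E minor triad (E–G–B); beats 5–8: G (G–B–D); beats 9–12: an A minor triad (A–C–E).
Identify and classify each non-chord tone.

F#4 (beat 2) — neighbor tone; A3 (beat 6) — neighbor tone; D4 (beat 10) — escape tone.

The harmony at that moment is E minor triad (E, G, B); F#4 is not a chord tone.
It is approached by step up from E4 and left by step down to E4.
Step away and step back to the same note — a neighbor tone (upper neighbor).
The harmony at that moment is G major triad (G, B, D); A3 is not a chord tone.
It is approached by step up from G3 and left by step down to G3.
Step away and step back to the same note — a neighbor tone (upper neighbor).
The harmony at that moment is A minor triad (A, C, E); D4 is not a chord tone.
It is approached by step down from E4 and left by leap up to A4.
Step in, leap out — an escape tone.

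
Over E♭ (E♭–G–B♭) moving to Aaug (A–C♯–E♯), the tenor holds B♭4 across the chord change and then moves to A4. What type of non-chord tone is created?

B♭4 is a suspension.

The harmony at that moment is A augmented triad (A, C♯, E♯); B♭4 is not a chord tone.
It is held over (the same pitch as the preceding B♭4) and left by step down to A4.
Held over from the previous chord and resolving down by step — a suspension.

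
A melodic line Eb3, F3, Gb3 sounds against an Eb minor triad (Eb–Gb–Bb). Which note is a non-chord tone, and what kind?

F3 is a passing tone.

The harmony at that moment is Eb minor triad (Eb, Gb, Bb); F3 is not a chord tone.
It is approached by step up from Eb3 and left by step up to Gb3.
Step in, step out in the same direction — a passing tone.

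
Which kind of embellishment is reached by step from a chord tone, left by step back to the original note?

Neighbor tone.

Approach: by step. Departure: by step in the opposite direction, back to the starting pitch.
Stepwise on both sides but reversing to return to the same chord tone — a neighbor tone. (Had it continued onward in the same direction it would be a passing tone instead.)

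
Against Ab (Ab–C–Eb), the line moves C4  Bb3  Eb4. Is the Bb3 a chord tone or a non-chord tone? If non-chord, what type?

The harmony at that moment is Ab major triad (Ab, C, Eb); Bb3 is not a chord tone.
It is approached by step down from C4 and left by leap up to Eb4.
Step in, leap out — an escape tone.

Non-chord tone — an escape tone.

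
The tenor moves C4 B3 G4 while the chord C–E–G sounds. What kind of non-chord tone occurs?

B3 is an escape tone.

The harmony at that moment is C major triad (C, E, G); B3 is not a chord tone.
It is approached by step down from C4 and left by leap up to G4.
Step in, leap out — an escape tone.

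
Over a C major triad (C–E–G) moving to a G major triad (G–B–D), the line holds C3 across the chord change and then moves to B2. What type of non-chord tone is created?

The harmony at that moment is G major triad (G, B, D); C3 is not a chord tone.
It is held over (the same pitch as the preceding C3) and left by step down to B2.
Held over from the previous chord and resolving down by step — a suspension.

C3 is a suspension.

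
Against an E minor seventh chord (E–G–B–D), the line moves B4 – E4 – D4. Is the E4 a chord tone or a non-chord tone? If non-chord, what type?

E minor seventh chord contains E, G, B, D; E is the root, so it is a chord tone.

Chord tone (the root of E minor seventh chord).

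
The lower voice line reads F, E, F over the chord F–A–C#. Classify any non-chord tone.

E is a neighbor tone.

The harmony at that moment is F augmented triad (F, A, C#); E is not a chord tone.
It is approached by step down from F and left by step up to F.
Step away and step back to the same note — a neighbor tone (lower neighbor).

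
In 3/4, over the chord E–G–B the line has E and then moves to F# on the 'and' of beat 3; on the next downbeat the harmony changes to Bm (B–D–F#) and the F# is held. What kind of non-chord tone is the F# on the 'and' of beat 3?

Anticipation.

The harmony at that moment is E minor triad (E, G, B); F# is not a chord tone.
It is approached by step up from E and then sustained as the same pitch into the next harmony.
Arriving early and becoming a chord tone when the harmony changes — an anticipation.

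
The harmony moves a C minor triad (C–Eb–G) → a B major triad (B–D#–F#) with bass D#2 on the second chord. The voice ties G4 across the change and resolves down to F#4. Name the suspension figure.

At the second chord the bass is D#2. The suspended G4 lies a fourth above the bass; after resolving down by step to F#4, the interval above the bass becomes a third.
Suspension figures are named by those two intervals: 4–3.

4–3 suspension.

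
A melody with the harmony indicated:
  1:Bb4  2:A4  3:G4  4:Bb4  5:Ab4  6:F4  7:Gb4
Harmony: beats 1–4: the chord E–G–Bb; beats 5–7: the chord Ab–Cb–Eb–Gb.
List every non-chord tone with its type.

A4 (beat 2) — passing tone; F4 (beat 6) — appoggiatura.

The harmony at that moment is E diminished triad (E, G, Bb); A4 is not a chord tone.
It is approached by step down from Bb4 and left by step down to G4.
Step in, step out in the same direction — a passing tone.
The harmony at that moment is Ab minor seventh chord (Ab, Cb, Eb, Gb); F4 is not a chord tone.
It is approached by leap down from Ab4 and left by step up to Gb4.
Leap in, step out — an appoggiatura.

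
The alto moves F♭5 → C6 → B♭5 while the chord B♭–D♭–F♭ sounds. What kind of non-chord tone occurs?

The harmony at that moment is B♭ diminished triad (B♭, D♭, F♭); C6 is not a chord tone.
It is approached by leap up from F♭5 and left by step down to B♭5.
Leap in, step out — an appoggiatura.

C6 is an appoggiatura.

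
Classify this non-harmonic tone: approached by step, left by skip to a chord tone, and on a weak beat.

Escape tone.

Approach: by step. Departure: by leap. Metric position: weak.
Step in, leap out, from a weak position — an escape tone (échappée). (It is the mirror image of the appoggiatura, which leaps in and steps out on a strong beat.)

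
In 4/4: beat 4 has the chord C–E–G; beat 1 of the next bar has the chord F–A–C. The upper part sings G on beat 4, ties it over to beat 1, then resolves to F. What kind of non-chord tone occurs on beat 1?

The harmony at that moment is F major triad (F, A, C); G is not a chord tone.
It is held over (the same pitch as the preceding G) and left by step down to F.
Held over from the previous chord and resolving down by step — a suspension.

Suspension.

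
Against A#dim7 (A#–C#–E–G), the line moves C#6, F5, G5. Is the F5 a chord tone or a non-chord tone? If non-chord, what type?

Non-chord tone — an appoggiatura.

The harmony at that moment is A# diminished seventh chord (A#, C#, E, G); F5 is not a chord tone.
It is approached by leap down from C#6 and left by step up to G5.
Leap in, step out — an appoggiatura.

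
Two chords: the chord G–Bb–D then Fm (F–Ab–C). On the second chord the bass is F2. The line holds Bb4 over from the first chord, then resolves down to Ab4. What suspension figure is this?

4–3 suspension.

At the second chord the bass is F2. The suspended Bb4 lies a fourth above the bass; after resolving down by step to Ab4, the interval above the bass becomes a third.
Suspension figures are named by those two intervals: 4–3.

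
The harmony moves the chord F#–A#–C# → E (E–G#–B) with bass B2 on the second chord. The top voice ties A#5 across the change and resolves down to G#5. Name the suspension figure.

7–6 suspension.

At the second chord the bass is B2. The suspended A#5 lies a seventh above the bass; after resolving down by step to G#5, the interval above the bass becomes a sixth.
Suspension figures are named by those two intervals: 7–6.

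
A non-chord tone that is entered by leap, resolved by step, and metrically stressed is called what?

Appoggiatura.

Approach: by leap. Departure: by step. Metric position: strong.
Leap in, step out, in a metrically strong position — an appoggiatura. (It is the mirror image of the escape tone, which steps in and leaps out from a weak position.)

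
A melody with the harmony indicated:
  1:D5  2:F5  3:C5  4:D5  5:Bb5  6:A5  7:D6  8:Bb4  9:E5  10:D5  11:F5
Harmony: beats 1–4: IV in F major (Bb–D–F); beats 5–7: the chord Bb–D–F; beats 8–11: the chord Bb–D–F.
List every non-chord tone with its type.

C5 (beat 3) — appoggiatura; A5 (beat 6) — escape tone; E5 (beat 9) — appoggiatura.

The harmony at that moment is Bb major triad (Bb, D, F); C5 is not a chord tone.
It is approached by leap down from F5 and left by step up to D5.
Leap in, step out — an appoggiatura.
The harmony at that moment is Bb major triad (Bb, D, F); A5 is not a chord tone.
It is approached by step down from Bb5 and left by leap up to D6.
Step in, leap out — an escape tone.
The harmony at that moment is Bb major triad (Bb, D, F); E5 is not a chord tone.
It is approached by leap up from Bb4 and left by step down to D5.
Leap in, step out — an appoggiatura.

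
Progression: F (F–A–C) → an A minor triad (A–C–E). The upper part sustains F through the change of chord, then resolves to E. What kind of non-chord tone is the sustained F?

F is a suspension.

The harmony at that moment is A minor triad (A, C, E); F is not a chord tone.
It is held over (the same pitch as the preceding F) and left by step down to E.
Held over from the previous chord and resolving down by step — a suspension.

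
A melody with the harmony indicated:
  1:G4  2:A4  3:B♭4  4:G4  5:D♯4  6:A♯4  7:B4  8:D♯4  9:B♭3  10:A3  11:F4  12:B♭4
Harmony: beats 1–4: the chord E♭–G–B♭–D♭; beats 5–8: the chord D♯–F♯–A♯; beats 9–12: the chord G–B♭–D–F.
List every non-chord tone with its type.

A4 (beat 2) — passing tone; B4 (beat 7) — escape tone; A3 (beat 10) — escape tone.

The harmony at that moment is E♭ dominant seventh chord (E♭, G, B♭, D♭); A4 is not a chord tone.
It is approached by step up from G4 and left by step up to B♭4.
Step in, step out in the same direction — a passing tone.
The harmony at that moment is D♯ minor triad (D♯, F♯, A♯); B4 is not a chord tone.
It is approached by step up from A♯4 and left by leap down to D♯4.
Step in, leap out — an escape tone.
The harmony at that moment is G minor seventh chord (G, B♭, D, F); A3 is not a chord tone.
It is approached by step down from B♭3 and left by leap up to F4.
Step in, leap out — an escape tone.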